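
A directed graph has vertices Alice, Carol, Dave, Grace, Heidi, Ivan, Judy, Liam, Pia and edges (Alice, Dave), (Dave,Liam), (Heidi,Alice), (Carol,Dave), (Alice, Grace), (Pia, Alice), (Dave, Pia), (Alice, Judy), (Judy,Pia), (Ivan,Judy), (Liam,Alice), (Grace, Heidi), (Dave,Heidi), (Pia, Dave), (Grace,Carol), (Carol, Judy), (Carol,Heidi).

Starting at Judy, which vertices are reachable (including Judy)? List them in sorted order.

Alice, Carol, Dave, Grace, Heidi, Judy, Liam, Pia

Start at Judy.
Its neighbours: Pia.
Then their neighbours: Alice, Dave.
Then next layer: Grace, Heidi, Liam.
Then next layer: Carol.
Nothing further is reachable.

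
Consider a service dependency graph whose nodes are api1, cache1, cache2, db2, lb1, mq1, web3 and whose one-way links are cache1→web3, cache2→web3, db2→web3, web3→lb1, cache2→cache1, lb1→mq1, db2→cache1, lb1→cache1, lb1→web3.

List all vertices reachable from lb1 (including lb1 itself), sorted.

Start at lb1.
Its neighbours: cache1, mq1, web3.
Nothing further is reachable.

cache1, lb1, mq1, web3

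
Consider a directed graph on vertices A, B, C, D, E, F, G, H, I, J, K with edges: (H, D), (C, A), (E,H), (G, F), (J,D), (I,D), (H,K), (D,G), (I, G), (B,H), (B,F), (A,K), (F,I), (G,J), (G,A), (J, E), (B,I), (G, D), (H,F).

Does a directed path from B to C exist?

Explore from B.
Distance 1: reach F, H, I.
Distance 2: reach D, G, K.
Distance 3: reach A, J.
Distance 4: reach E.
The search from B is exhausted; no directed path reaches C.

No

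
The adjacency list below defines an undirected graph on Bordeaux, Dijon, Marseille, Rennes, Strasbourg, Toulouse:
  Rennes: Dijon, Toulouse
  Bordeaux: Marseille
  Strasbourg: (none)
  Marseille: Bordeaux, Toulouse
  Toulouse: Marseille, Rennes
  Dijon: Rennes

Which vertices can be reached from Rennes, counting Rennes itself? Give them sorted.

Bordeaux, Dijon, Marseille, Rennes, Toulouse

Start at Rennes.
Its neighbours: Dijon, Toulouse.
Then their neighbours: Marseille.
Then next layer: Bordeaux.
Nothing further is reachable.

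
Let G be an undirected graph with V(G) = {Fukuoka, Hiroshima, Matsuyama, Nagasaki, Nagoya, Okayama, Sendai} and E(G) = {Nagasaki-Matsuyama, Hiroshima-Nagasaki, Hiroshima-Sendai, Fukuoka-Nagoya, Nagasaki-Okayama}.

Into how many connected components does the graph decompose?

2

From Fukuoka: component {Fukuoka, Nagoya}.
From Hiroshima: component {Hiroshima, Matsuyama, Nagasaki, Okayama, Sendai}.
That's 2 components.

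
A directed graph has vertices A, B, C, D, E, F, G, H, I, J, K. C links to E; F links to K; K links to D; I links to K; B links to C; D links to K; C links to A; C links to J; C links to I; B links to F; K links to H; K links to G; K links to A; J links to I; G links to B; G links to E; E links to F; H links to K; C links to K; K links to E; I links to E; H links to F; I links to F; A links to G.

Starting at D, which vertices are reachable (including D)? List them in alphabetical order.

Start at D.
Its neighbours: K.
Then their neighbours: A, E, G, H.
Then next layer: B, F.
Then next layer: C.
Then next layer: I, J.
Every vertex is now reached.

A, B, C, D, E, F, G, H, I, J, K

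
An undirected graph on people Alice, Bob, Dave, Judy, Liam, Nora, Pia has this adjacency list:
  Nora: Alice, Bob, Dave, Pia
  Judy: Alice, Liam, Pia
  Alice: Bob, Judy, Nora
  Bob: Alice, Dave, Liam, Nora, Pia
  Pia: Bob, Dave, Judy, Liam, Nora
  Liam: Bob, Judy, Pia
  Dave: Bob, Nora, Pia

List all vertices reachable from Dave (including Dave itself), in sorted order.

Alice, Bob, Dave, Judy, Liam, Nora, Pia

Start at Dave.
Its neighbours: Bob, Nora, Pia.
Then their neighbours: Alice, Judy, Liam.
Every vertex is now reached.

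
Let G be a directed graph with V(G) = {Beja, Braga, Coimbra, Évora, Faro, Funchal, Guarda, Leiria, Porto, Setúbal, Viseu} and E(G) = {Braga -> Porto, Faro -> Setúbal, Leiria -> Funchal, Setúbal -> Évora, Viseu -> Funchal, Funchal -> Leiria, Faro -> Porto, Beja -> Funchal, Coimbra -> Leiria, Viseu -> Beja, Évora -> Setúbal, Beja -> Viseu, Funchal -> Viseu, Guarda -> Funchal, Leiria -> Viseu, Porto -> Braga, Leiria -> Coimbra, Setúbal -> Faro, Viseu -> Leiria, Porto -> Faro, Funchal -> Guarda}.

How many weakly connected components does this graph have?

From Beja: component {Beja, Coimbra, Funchal, Guarda, Leiria, Viseu}.
From Braga: component {Braga, Évora, Faro, Porto, Setúbal}.
That's 2 components.

2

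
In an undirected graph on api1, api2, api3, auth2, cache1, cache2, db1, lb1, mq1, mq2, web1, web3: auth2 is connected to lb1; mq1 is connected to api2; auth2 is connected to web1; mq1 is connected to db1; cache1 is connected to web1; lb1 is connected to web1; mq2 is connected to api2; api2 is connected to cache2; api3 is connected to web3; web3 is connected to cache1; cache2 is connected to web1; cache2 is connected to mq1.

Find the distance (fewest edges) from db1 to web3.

5

Distance 0: db1.
Distance 1: mq1.
Distance 2: api2, cache2.
Distance 3: mq2, web1.
Distance 4: auth2, cache1, lb1.
Distance 5: web3 — contains web3.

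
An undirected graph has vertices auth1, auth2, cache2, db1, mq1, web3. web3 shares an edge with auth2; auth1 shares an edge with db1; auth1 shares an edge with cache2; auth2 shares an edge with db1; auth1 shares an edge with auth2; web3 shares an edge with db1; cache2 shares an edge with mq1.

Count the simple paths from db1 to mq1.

3

db1–auth1–cache2–mq1
db1–auth2–auth1–cache2–mq1
db1–web3–auth2–auth1–cache2–mq1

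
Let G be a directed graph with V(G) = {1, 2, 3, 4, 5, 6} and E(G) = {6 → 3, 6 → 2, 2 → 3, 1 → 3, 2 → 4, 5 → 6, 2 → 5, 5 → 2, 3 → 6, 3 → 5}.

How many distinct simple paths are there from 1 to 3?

1→3

1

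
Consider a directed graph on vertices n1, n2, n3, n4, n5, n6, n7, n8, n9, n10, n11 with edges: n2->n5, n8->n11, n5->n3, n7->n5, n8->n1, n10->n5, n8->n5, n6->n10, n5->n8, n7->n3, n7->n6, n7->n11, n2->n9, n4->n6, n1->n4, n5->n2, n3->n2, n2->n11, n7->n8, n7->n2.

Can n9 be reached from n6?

Yes

Explore from n6.
Distance 1: reach n10.
Distance 2: reach n5.
Distance 3: reach n2, n3, n8.
Distance 4: reach n1, n9, n11.
Found n9.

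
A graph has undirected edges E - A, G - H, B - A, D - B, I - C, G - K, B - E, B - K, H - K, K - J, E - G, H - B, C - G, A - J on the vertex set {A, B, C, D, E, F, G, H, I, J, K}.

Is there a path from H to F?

Explore from H.
Distance 1: reach B, G, K.
Distance 2: reach A, C, D, E, J.
Distance 3: reach I.
The search is exhausted without reaching F; it lies in a different component.

No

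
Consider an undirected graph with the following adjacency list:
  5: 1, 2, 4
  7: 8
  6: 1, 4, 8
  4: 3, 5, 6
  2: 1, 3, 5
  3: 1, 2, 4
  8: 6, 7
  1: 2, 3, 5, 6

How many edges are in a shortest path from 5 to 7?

Distance 0: 5.
Distance 1: 1, 2, 4.
Distance 2: 3, 6.
Distance 3: 8.
Distance 4: 7 — contains 7.

4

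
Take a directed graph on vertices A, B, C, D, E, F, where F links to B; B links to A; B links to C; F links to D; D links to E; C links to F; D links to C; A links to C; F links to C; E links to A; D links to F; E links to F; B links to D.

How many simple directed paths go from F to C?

F→B→A→C
F→B→C
F→B→D→C
F→B→D→E→A→C
F→C
F→D→C
F→D→E→A→C

7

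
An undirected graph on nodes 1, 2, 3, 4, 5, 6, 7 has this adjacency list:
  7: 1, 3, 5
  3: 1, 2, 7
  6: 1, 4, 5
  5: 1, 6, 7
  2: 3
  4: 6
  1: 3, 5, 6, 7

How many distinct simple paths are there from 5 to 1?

5–1
5–6–1
5–7–1
5–7–3–1

4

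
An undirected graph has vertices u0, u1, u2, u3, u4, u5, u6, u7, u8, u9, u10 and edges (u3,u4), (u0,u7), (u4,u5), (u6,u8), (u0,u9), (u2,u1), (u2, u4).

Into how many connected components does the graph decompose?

From u0: component {u0, u7, u9}.
From u1: component {u1, u2, u3, u4, u5}.
From u6: component {u6, u8}.
From u10: component {u10}.
That's 4 components.

4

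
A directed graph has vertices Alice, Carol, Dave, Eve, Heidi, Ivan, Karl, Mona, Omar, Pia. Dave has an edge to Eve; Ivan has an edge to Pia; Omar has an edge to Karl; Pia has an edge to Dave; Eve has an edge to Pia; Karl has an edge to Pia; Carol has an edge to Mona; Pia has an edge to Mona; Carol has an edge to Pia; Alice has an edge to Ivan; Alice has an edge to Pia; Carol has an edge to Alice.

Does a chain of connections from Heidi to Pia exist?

Heidi has no outgoing edges, so nothing is reachable from it.

No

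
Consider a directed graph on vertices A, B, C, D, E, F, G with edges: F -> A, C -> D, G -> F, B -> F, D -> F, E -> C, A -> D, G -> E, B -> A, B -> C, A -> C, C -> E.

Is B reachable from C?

No

Explore from C.
Distance 1: reach D, E.
Distance 2: reach F.
Distance 3: reach A.
The search from C is exhausted; no directed path reaches B.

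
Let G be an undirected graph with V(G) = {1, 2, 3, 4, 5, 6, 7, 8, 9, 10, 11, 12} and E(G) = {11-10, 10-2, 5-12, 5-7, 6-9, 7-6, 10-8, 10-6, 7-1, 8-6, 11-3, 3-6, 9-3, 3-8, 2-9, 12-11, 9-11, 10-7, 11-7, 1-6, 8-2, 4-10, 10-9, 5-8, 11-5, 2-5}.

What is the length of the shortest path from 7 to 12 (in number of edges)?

Distance 0: 7.
Distance 1: 1, 5, 6, 10, 11.
Distance 2: 2, 3, 4, 8, 9, 12 — contains 12.

2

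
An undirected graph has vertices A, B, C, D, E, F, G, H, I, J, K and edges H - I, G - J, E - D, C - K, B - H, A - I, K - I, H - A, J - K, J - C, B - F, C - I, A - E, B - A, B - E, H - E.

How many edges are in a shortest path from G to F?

6

Distance 0: G.
Distance 1: J.
Distance 2: C, K.
Distance 3: I.
Distance 4: A, H.
Distance 5: B, E.
Distance 6: D, F — contains F.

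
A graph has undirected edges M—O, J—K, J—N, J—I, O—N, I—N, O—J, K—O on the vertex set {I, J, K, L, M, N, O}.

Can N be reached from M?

Yes

Explore from M.
Distance 1: reach O.
Distance 2: reach J, K, N.
Found N.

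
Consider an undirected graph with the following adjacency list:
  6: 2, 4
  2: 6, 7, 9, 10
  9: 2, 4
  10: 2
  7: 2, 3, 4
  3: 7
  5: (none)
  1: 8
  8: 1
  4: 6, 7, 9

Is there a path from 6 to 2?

Explore from 6.
Distance 1: reach 2, 4.
Found 2.

Yes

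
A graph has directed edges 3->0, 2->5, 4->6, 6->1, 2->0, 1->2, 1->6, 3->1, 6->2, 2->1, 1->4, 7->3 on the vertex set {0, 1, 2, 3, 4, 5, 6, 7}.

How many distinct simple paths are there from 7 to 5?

3

7→3→1→2→5
7→3→1→4→6→2→5
7→3→1→6→2→5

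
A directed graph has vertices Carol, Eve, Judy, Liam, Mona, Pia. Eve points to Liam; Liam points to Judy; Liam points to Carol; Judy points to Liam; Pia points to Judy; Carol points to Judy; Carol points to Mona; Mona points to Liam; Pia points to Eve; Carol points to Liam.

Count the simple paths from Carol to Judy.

Carol→Judy
Carol→Liam→Judy
Carol→Mona→Liam→Judy

3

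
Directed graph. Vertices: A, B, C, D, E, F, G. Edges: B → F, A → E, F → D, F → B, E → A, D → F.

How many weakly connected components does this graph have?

4

From A: component {A, E}.
From B: component {B, D, F}.
From C: component {C}.
From G: component {G}.
That's 4 components.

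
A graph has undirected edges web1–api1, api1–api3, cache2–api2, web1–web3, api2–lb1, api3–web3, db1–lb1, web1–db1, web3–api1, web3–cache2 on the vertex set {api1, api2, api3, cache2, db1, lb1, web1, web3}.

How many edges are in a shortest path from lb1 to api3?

4

Distance 0: lb1.
Distance 1: api2, db1.
Distance 2: cache2, web1.
Distance 3: api1, web3.
Distance 4: api3 — contains api3.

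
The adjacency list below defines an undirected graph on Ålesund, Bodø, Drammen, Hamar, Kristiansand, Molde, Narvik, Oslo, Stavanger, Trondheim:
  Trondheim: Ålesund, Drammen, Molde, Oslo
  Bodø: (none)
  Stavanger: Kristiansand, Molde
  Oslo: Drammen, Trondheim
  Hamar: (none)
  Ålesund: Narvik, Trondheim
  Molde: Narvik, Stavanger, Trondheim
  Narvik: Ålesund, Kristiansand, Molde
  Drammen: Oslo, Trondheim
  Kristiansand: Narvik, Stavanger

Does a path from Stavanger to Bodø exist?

Explore from Stavanger.
Distance 1: reach Kristiansand, Molde.
Distance 2: reach Narvik, Trondheim.
Distance 3: reach Ålesund, Drammen, Oslo.
The search is exhausted without reaching Bodø; it lies in a different component.

No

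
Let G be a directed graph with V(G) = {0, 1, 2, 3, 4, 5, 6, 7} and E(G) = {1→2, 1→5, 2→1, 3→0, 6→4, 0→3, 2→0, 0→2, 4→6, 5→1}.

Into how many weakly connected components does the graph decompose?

3

From 0: component {0, 1, 2, 3, 5}.
From 4: component {4, 6}.
From 7: component {7}.
That's 3 components.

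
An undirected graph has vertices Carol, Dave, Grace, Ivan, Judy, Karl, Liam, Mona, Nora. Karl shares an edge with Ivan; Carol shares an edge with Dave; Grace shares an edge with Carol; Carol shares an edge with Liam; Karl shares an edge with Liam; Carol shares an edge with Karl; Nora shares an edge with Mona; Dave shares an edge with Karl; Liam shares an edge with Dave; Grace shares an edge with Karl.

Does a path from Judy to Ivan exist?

Judy has no edges, so nothing is reachable from it.

No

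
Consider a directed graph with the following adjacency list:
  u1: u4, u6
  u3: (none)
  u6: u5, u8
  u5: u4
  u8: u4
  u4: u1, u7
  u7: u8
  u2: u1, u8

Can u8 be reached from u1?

Explore from u1.
Distance 1: reach u4, u6.
Distance 2: reach u5, u7, u8.
Found u8.

Yes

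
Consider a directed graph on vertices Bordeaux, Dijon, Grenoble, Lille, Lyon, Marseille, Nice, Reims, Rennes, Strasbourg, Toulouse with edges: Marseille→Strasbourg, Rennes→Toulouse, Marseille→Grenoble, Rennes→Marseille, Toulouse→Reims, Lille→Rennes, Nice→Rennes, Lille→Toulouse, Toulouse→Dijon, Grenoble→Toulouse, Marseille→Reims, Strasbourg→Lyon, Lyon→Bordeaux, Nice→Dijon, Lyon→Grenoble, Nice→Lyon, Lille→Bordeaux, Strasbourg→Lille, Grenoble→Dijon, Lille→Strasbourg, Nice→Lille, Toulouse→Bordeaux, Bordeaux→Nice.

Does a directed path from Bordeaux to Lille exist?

Yes

Explore from Bordeaux.
Distance 1: reach Nice.
Distance 2: reach Dijon, Lille, Lyon, Rennes.
Found Lille.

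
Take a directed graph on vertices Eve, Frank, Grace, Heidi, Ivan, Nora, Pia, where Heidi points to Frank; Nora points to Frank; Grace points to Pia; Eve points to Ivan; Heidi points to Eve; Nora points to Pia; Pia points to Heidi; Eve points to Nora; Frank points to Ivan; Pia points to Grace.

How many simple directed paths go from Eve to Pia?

Eve→Nora→Pia

1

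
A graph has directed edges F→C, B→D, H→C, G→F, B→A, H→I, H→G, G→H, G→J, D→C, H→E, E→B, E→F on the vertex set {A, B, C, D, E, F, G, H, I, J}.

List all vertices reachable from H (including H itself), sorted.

A, B, C, D, E, F, G, H, I, J

Start at H.
Its neighbours: C, E, G, I.
Then their neighbours: B, F, J.
Then next layer: A, D.
Every vertex is now reached.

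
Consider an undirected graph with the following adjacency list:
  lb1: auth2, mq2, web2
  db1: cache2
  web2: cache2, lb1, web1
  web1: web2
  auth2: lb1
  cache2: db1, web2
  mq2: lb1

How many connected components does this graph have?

1

From auth2: component {auth2, cache2, db1, lb1, mq2, web1, web2}.
That's 1 component.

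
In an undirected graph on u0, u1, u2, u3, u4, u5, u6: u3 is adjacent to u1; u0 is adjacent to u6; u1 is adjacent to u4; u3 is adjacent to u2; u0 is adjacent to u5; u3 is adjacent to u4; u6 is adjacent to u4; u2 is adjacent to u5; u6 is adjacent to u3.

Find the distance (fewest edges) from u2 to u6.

Distance 0: u2.
Distance 1: u3, u5.
Distance 2: u0, u1, u4, u6 — contains u6.

2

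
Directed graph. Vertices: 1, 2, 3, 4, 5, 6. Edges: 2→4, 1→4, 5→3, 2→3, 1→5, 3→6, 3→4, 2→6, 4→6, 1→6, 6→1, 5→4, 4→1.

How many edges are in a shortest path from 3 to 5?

Distance 0: 3.
Distance 1: 4, 6.
Distance 2: 1.
Distance 3: 5 — contains 5.

3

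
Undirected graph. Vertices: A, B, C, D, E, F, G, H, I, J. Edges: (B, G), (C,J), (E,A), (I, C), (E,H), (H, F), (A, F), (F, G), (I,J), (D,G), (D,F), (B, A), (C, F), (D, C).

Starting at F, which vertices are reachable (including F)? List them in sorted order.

A, B, C, D, E, F, G, H, I, J

Start at F.
Its neighbours: A, C, D, G, H.
Then their neighbours: B, E, I, J.
Every vertex is now reached.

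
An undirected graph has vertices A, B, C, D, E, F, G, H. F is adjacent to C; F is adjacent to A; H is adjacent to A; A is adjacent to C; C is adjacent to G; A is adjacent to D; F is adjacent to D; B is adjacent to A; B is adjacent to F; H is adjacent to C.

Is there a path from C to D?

Yes

Explore from C.
Distance 1: reach A, F, G, H.
Distance 2: reach B, D.
Found D.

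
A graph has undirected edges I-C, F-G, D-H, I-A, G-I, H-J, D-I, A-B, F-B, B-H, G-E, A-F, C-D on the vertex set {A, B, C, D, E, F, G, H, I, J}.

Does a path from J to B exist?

Yes

Explore from J.
Distance 1: reach H.
Distance 2: reach B, D.
Found B.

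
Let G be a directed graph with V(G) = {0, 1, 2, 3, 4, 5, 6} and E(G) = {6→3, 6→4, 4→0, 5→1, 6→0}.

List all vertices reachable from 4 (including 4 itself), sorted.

Start at 4.
Its neighbours: 0.
Nothing further is reachable.

0, 4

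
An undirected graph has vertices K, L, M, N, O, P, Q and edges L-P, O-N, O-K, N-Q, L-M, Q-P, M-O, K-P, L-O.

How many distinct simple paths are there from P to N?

4

P–K–O–N
P–L–M–O–N
P–L–O–N
P–Q–N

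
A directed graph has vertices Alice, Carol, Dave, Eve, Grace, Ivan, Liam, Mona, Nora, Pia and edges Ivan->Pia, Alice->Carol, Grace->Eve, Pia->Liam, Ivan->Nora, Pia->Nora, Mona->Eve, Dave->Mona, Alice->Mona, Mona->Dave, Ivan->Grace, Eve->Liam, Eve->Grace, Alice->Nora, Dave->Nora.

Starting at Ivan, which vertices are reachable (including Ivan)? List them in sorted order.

Eve, Grace, Ivan, Liam, Nora, Pia

Start at Ivan.
Its neighbours: Grace, Nora, Pia.
Then their neighbours: Eve, Liam.
Nothing further is reachable.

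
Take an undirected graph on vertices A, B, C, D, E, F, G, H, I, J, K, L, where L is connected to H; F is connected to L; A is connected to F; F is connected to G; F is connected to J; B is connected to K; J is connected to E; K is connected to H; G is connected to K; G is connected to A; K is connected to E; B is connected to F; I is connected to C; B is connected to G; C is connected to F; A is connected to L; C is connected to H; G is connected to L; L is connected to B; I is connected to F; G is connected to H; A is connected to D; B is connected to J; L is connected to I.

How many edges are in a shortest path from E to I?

3

Distance 0: E.
Distance 1: J, K.
Distance 2: B, F, G, H.
Distance 3: A, C, I, L — contains I.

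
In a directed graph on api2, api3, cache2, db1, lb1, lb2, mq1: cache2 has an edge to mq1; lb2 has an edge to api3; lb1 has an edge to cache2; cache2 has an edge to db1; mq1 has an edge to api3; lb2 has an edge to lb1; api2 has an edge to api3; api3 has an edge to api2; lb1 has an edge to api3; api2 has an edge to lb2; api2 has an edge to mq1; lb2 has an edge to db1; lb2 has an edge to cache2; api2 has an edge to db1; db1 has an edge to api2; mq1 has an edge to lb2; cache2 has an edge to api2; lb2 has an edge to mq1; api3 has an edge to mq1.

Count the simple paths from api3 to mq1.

5

api3→api2→lb2→cache2→mq1
api3→api2→lb2→lb1→cache2→mq1
api3→api2→lb2→mq1
api3→api2→mq1
api3→mq1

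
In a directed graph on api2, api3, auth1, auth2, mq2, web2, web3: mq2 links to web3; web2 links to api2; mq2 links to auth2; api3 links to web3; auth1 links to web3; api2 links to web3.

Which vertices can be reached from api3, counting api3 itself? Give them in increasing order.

api3, web3

Start at api3.
Its neighbours: web3.
Nothing further is reachable.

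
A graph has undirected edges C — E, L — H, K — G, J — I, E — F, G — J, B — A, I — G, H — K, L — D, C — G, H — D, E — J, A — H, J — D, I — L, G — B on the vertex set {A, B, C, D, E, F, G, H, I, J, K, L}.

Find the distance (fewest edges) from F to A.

5

Distance 0: F.
Distance 1: E.
Distance 2: C, J.
Distance 3: D, G, I.
Distance 4: B, H, K, L.
Distance 5: A — contains A.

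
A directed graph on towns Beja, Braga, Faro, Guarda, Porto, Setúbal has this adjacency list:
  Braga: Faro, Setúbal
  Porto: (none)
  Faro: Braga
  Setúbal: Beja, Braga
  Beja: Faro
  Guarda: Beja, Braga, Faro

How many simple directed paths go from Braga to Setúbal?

1

Braga→Setúbal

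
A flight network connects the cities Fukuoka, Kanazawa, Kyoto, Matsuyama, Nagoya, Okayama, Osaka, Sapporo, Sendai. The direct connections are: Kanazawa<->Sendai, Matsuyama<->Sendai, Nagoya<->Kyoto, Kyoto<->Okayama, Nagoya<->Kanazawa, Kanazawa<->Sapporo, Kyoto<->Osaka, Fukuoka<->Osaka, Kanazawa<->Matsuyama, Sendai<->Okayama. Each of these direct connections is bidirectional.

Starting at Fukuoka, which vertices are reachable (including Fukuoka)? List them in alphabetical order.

Fukuoka, Kanazawa, Kyoto, Matsuyama, Nagoya, Okayama, Osaka, Sapporo, Sendai

Start at Fukuoka.
Its neighbours: Osaka.
Then their neighbours: Kyoto.
Then next layer: Nagoya, Okayama.
Then next layer: Kanazawa, Sendai.
Then next layer: Matsuyama, Sapporo.
Every vertex is now reached.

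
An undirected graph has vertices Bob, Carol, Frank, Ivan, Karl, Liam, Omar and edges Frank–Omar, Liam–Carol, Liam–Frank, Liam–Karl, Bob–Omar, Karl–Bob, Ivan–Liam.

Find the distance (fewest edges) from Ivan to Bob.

3

Distance 0: Ivan.
Distance 1: Liam.
Distance 2: Carol, Frank, Karl.
Distance 3: Bob, Omar — contains Bob.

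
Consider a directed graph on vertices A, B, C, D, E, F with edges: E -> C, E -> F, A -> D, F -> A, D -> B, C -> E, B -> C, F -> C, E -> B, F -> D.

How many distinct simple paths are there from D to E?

D→B→C→E

1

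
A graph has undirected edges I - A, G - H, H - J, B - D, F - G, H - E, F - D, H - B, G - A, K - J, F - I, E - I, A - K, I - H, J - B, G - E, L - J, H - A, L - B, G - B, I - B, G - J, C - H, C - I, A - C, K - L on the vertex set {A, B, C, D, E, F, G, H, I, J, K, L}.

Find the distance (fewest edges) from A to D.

Distance 0: A.
Distance 1: C, G, H, I, K.
Distance 2: B, E, F, J, L.
Distance 3: D — contains D.

3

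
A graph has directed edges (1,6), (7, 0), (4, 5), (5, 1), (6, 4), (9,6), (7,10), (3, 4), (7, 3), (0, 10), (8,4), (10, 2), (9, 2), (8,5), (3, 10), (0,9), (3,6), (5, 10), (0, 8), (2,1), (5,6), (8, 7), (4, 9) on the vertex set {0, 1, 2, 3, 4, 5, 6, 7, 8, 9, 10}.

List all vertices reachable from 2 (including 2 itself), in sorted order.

1, 2, 4, 5, 6, 9, 10

Start at 2.
Its neighbours: 1.
Then their neighbours: 6.
Then next layer: 4.
Then next layer: 5, 9.
Then next layer: 10.
Nothing further is reachable.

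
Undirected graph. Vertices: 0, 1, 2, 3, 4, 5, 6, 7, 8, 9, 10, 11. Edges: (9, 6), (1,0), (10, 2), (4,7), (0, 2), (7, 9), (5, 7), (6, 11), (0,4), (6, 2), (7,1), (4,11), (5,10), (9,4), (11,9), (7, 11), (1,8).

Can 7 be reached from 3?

3 has no edges, so nothing is reachable from it.

No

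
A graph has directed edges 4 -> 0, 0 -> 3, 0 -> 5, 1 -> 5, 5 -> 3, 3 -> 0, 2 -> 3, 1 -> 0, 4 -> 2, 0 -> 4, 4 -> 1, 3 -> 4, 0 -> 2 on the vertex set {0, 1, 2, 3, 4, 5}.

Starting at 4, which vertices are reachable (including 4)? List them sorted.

Start at 4.
Its neighbours: 0, 1, 2.
Then their neighbours: 3, 5.
Every vertex is now reached.

0, 1, 2, 3, 4, 5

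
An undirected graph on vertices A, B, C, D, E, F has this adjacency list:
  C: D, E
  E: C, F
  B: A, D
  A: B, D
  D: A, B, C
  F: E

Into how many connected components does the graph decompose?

From A: component {A, B, C, D, E, F}.
That's 1 component.

1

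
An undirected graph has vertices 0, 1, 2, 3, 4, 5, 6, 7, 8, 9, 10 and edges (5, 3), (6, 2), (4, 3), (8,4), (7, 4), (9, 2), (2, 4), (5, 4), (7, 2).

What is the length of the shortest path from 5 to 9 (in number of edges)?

3

Distance 0: 5.
Distance 1: 3, 4.
Distance 2: 2, 7, 8.
Distance 3: 6, 9 — contains 9.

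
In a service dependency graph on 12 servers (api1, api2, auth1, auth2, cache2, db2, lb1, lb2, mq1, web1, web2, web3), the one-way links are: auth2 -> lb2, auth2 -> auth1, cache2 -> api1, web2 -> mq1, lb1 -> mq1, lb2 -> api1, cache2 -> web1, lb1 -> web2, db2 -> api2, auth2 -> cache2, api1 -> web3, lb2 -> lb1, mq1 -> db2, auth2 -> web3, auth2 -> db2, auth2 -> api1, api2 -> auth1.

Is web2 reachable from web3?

web3 has no outgoing edges, so nothing is reachable from it.

No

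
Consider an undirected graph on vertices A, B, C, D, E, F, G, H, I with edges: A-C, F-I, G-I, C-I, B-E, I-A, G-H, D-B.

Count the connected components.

From A: component {A, C, F, G, H, I}.
From B: component {B, D, E}.
That's 2 components.

2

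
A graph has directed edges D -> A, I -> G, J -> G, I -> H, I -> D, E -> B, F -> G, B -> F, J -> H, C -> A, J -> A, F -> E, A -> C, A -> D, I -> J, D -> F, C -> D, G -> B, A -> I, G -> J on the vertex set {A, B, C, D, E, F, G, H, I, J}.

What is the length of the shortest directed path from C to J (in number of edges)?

3

Distance 0: C.
Distance 1: A, D.
Distance 2: F, I.
Distance 3: E, G, H, J — contains J.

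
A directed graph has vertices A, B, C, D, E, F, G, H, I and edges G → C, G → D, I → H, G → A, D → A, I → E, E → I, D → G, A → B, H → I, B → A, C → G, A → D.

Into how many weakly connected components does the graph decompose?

From A: component {A, B, C, D, G}.
From E: component {E, H, I}.
From F: component {F}.
That's 3 components.

3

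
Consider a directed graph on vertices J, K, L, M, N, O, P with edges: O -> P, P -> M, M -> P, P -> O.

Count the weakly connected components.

5

From J: component {J}.
From K: component {K}.
From L: component {L}.
From M: component {M, O, P}.
From N: component {N}.
That's 5 components.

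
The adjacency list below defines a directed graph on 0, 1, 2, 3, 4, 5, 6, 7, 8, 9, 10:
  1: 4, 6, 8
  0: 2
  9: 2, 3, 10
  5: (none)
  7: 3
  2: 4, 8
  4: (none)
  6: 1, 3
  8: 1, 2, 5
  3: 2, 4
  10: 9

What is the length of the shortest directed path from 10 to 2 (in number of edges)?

Distance 0: 10.
Distance 1: 9.
Distance 2: 2, 3 — contains 2.

2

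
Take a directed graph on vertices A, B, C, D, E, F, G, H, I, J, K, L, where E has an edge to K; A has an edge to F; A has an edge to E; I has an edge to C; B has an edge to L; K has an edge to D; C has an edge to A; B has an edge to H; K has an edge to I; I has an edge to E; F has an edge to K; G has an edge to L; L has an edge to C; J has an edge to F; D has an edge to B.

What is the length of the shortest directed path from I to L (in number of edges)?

Distance 0: I.
Distance 1: C, E.
Distance 2: A, K.
Distance 3: D, F.
Distance 4: B.
Distance 5: H, L — contains L.

5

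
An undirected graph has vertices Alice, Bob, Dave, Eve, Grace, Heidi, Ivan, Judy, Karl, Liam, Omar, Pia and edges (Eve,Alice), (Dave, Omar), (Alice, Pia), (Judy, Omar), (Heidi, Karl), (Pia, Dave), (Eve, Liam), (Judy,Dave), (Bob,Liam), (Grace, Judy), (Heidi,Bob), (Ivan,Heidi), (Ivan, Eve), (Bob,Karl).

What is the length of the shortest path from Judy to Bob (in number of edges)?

Distance 0: Judy.
Distance 1: Dave, Grace, Omar.
Distance 2: Pia.
Distance 3: Alice.
Distance 4: Eve.
Distance 5: Ivan, Liam.
Distance 6: Bob, Heidi — contains Bob.

6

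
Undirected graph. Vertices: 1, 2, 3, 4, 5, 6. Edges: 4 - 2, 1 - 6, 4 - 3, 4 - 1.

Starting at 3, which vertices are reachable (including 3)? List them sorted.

Start at 3.
Its neighbours: 4.
Then their neighbours: 1, 2.
Then next layer: 6.
Nothing further is reachable.

1, 2, 3, 4, 6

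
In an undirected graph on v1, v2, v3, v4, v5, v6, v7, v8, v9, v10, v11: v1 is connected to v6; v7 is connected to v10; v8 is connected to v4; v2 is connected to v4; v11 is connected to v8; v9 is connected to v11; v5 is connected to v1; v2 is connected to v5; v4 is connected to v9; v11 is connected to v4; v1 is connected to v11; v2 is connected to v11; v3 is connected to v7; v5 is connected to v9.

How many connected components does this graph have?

2

From v1: component {v1, v2, v4, v5, v6, v8, v9, v11}.
From v3: component {v3, v7, v10}.
That's 2 components.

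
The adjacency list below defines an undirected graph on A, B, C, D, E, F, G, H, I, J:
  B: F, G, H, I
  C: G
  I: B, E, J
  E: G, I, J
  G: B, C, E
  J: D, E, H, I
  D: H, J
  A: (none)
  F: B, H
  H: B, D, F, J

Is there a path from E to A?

Explore from E.
Distance 1: reach G, I, J.
Distance 2: reach B, C, D, H.
Distance 3: reach F.
The search is exhausted without reaching A; it lies in a different component.

No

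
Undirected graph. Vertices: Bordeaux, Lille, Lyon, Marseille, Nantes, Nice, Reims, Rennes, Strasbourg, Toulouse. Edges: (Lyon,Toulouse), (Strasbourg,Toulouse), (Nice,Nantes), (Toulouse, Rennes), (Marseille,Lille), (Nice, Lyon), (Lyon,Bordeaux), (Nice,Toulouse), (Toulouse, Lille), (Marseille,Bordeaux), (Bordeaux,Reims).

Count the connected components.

1

From Bordeaux: component {Bordeaux, Lille, Lyon, Marseille, Nantes, Nice, Reims, Rennes, Strasbourg, Toulouse}.
That's 1 component.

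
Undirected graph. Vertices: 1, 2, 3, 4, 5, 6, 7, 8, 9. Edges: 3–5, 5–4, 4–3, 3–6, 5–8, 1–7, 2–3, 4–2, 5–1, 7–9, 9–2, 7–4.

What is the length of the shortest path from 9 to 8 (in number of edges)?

4

Distance 0: 9.
Distance 1: 2, 7.
Distance 2: 1, 3, 4.
Distance 3: 5, 6.
Distance 4: 8 — contains 8.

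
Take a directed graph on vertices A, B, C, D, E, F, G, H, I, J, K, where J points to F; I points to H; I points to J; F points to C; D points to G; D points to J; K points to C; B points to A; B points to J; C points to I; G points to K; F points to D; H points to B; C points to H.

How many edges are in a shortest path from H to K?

6

Distance 0: H.
Distance 1: B.
Distance 2: A, J.
Distance 3: F.
Distance 4: C, D.
Distance 5: G, I.
Distance 6: K — contains K.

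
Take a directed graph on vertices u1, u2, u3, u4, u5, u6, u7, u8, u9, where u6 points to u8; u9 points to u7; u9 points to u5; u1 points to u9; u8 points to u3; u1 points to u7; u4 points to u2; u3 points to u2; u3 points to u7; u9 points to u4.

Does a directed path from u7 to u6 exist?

u7 has no outgoing edges, so nothing is reachable from it.

No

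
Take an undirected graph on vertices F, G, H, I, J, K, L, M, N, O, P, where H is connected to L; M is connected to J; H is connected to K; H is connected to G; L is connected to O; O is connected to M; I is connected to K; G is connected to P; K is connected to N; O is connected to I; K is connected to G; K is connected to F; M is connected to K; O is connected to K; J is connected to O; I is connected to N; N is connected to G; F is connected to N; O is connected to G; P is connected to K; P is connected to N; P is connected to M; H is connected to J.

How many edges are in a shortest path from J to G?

2

Distance 0: J.
Distance 1: H, M, O.
Distance 2: G, I, K, L, P — contains G.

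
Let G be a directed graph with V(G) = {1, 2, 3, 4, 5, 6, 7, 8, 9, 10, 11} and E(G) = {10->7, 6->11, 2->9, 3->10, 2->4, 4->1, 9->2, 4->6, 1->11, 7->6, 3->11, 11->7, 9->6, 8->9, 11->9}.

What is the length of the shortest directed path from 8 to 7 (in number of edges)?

Distance 0: 8.
Distance 1: 9.
Distance 2: 2, 6.
Distance 3: 4, 11.
Distance 4: 1, 7 — contains 7.

4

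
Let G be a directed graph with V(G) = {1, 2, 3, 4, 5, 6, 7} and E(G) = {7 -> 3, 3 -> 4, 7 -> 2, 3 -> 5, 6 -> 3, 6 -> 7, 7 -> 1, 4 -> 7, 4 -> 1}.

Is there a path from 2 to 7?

No

2 has no outgoing edges, so nothing is reachable from it.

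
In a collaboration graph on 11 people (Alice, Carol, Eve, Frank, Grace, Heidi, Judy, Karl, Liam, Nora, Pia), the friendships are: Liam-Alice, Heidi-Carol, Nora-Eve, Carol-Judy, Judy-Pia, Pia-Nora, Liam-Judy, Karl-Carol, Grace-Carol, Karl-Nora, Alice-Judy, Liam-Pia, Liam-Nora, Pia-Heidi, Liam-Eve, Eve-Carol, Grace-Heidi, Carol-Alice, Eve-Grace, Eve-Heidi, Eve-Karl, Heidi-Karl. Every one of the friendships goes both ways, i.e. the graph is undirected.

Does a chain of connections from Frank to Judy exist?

No

Frank has no edges, so nothing is reachable from it.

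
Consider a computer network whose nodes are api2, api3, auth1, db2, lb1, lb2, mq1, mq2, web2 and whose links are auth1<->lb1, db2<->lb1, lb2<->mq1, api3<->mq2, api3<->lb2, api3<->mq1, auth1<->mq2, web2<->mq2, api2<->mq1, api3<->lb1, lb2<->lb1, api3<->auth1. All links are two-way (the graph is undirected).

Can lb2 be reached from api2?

Yes

Explore from api2.
Distance 1: reach mq1.
Distance 2: reach api3, lb2.
Found lb2.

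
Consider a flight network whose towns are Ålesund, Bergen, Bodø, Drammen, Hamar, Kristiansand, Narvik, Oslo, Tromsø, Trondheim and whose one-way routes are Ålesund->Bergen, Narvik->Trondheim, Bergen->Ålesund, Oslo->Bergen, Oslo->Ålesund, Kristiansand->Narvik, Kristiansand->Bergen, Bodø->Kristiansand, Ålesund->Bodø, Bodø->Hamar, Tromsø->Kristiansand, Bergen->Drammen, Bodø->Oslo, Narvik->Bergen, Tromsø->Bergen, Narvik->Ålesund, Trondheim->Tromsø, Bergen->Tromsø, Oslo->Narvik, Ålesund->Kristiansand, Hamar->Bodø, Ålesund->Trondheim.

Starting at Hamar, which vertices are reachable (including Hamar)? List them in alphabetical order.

Ålesund, Bergen, Bodø, Drammen, Hamar, Kristiansand, Narvik, Oslo, Tromsø, Trondheim

Start at Hamar.
Its neighbours: Bodø.
Then their neighbours: Kristiansand, Oslo.
Then next layer: Ålesund, Bergen, Narvik.
Then next layer: Drammen, Tromsø, Trondheim.
Every vertex is now reached.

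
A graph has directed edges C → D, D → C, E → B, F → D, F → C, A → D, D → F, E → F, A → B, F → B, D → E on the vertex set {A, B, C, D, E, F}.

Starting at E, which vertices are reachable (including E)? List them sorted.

Start at E.
Its neighbours: B, F.
Then their neighbours: C, D.
Nothing further is reachable.

B, C, D, E, F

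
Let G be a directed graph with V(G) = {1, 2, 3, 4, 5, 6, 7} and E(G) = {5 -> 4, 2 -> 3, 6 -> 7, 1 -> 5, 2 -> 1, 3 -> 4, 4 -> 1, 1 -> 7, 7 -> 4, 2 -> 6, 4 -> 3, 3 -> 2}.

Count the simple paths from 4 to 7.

3

4→1→7
4→3→2→1→7
4→3→2→6→7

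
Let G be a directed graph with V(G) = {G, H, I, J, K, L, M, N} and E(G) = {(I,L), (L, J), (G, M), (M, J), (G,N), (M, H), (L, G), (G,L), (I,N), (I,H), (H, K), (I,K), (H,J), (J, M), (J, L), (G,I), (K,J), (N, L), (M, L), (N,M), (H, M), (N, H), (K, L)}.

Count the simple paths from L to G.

1

L→G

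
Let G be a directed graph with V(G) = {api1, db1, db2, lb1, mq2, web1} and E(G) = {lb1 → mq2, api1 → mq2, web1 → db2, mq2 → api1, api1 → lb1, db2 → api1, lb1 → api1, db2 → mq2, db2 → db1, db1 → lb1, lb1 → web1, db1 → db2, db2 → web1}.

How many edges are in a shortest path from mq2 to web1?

3

Distance 0: mq2.
Distance 1: api1.
Distance 2: lb1.
Distance 3: web1 — contains web1.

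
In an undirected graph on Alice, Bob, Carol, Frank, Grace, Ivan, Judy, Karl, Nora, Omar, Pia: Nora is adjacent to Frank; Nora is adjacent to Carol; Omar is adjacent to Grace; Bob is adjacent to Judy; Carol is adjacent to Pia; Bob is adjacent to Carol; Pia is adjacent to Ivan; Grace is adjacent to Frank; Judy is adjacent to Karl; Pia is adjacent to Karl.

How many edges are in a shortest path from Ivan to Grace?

Distance 0: Ivan.
Distance 1: Pia.
Distance 2: Carol, Karl.
Distance 3: Bob, Judy, Nora.
Distance 4: Frank.
Distance 5: Grace — contains Grace.

5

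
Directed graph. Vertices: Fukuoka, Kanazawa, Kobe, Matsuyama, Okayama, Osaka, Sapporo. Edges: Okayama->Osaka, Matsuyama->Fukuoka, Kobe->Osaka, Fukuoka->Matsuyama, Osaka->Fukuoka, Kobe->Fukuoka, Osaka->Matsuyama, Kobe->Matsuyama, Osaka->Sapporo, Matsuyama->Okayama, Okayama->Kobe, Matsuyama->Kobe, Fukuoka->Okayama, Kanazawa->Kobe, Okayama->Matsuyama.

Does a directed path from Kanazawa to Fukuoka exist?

Yes

Explore from Kanazawa.
Distance 1: reach Kobe.
Distance 2: reach Fukuoka, Matsuyama, Osaka.
Found Fukuoka.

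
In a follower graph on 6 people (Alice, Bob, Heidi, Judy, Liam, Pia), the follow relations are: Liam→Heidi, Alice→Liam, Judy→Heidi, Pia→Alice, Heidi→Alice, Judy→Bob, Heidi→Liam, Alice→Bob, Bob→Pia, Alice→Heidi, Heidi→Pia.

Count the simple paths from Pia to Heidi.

Pia→Alice→Heidi
Pia→Alice→Liam→Heidi

2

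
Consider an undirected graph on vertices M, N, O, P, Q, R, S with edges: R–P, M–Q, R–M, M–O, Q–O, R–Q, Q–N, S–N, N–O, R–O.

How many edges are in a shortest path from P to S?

Distance 0: P.
Distance 1: R.
Distance 2: M, O, Q.
Distance 3: N.
Distance 4: S — contains S.

4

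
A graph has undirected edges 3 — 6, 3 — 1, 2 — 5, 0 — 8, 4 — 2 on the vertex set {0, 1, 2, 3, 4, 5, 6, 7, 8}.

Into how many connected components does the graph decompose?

From 0: component {0, 8}.
From 1: component {1, 3, 6}.
From 2: component {2, 4, 5}.
From 7: component {7}.
That's 4 components.

4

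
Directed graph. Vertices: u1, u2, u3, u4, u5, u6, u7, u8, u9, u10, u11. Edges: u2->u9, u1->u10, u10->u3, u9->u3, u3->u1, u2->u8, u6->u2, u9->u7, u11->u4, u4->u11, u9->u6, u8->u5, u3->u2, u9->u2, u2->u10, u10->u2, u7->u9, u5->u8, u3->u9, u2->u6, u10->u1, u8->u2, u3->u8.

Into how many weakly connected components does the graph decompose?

From u1: component {u1, u2, u3, u5, u6, u7, u8, u9, u10}.
From u4: component {u4, u11}.
That's 2 components.

2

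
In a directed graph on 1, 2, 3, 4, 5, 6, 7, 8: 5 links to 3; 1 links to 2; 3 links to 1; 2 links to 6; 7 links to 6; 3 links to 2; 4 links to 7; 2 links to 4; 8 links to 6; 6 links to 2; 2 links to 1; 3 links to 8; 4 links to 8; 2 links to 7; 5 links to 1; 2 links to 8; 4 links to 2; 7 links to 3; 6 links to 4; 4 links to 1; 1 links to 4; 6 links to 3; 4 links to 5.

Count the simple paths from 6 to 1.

6→2→1
6→2→4→1
6→2→4→5→1
6→2→4→5→3→1
6→2→4→7→3→1
6→2→7→3→1
6→3→1
6→3→2→1
... and 10 more.

18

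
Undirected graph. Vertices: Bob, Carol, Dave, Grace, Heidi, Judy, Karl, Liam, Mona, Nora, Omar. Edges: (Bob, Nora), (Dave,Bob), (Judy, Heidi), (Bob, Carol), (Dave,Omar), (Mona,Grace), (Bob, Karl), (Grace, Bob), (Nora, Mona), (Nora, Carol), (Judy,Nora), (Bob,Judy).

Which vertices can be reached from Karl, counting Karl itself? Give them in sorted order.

Bob, Carol, Dave, Grace, Heidi, Judy, Karl, Mona, Nora, Omar

Start at Karl.
Its neighbours: Bob.
Then their neighbours: Carol, Dave, Grace, Judy, Nora.
Then next layer: Heidi, Mona, Omar.
Nothing further is reachable.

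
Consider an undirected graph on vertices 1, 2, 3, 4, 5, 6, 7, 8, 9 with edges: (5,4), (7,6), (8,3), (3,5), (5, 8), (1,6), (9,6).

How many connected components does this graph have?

3

From 1: component {1, 6, 7, 9}.
From 2: component {2}.
From 3: component {3, 4, 5, 8}.
That's 3 components.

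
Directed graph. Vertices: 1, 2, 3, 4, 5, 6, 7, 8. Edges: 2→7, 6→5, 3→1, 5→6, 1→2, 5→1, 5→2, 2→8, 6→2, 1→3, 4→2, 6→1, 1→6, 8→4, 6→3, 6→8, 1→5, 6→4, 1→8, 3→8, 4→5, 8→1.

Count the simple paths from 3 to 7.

28

3→1→2→7
3→1→5→2→7
3→1→5→6→2→7
3→1→5→6→4→2→7
3→1→5→6→8→4→2→7
3→1→6→2→7
3→1→6→4→2→7
3→1→6→4→5→2→7
... and 20 more.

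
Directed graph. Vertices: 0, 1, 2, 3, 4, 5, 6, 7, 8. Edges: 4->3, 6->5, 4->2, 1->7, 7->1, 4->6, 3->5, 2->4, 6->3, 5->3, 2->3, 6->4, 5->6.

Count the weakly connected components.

4

From 0: component {0}.
From 1: component {1, 7}.
From 2: component {2, 3, 4, 5, 6}.
From 8: component {8}.
That's 4 components.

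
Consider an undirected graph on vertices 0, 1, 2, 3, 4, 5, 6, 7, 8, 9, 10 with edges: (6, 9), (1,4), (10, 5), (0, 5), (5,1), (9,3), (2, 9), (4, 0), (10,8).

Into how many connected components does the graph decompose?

From 0: component {0, 1, 4, 5, 8, 10}.
From 2: component {2, 3, 6, 9}.
From 7: component {7}.
That's 3 components.

3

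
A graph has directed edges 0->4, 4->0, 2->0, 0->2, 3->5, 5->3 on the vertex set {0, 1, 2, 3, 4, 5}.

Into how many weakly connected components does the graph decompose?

3

From 0: component {0, 2, 4}.
From 1: component {1}.
From 3: component {3, 5}.
That's 3 components.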